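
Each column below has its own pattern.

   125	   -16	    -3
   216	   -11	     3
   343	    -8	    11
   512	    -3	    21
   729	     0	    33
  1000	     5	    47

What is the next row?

First component — perfect cubes: 5³, 6³, 7³, …: 125, 216, 343, 512, 729, 1000 → 1331.
For the second component, alternating steps +5, +3, +5, +3, …: -16, -11, -8, -3, 0, 5 → 8.
Third component: differences are 6, 8, 10, … (increasing by 2 each time); -3, 3, 11, 21, 33, 47 → 63.
Putting it together: 1331  8  63.

1331  8  63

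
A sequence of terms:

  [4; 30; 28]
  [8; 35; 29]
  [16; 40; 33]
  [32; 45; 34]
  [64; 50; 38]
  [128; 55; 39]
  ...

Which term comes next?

First entry: ×2 each step; 4, 8, 16, 32, 64, 128 → 256.
Second entry goes 30, 35, 40, 45, 50, 55 → 60 (+5 each step).
Third entry goes 28, 29, 33, 34, 38, 39 → 43 (alternating steps +1, +4, +1, +4, …).
Combining the parts gives [256; 60; 43].

[256; 60; 43]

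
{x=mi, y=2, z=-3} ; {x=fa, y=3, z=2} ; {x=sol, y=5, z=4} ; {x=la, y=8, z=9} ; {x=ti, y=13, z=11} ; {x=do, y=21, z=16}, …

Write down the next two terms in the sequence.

X: runs through the solfège scale do→ti; mi, fa, sol, la, ti, do → re → mi.
Y goes 2, 3, 5, 8, 13, 21 → 34 → 55 (each term is the sum of the two before it).
Z — alternating steps +5, +2, +5, +2, …: -3, 2, 4, 9, 11, 16 → 18 → 23.
So the next two terms are {x=re, y=34, z=18} and {x=mi, y=55, z=23}.

{x=re, y=34, z=18}, {x=mi, y=55, z=23}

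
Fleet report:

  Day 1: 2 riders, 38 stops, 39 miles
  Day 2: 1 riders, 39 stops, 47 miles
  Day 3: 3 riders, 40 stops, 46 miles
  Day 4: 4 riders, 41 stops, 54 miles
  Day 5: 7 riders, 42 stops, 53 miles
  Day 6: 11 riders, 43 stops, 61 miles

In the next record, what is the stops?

44

Stops: +1 each step, so 38, 39, 40, 41, 42, 43 → 44.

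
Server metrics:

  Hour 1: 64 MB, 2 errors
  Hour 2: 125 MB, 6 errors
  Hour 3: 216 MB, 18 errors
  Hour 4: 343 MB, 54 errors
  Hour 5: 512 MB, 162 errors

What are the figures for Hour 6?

729 MB, 486 errors

MB: 64, 125, 216, 343, 512 → 729 (perfect cubes: 4³, 5³, 6³, …).
For the errors, ×3 each step: 2, 6, 18, 54, 162 → 486.
Putting it together: 729 MB, 486 errors.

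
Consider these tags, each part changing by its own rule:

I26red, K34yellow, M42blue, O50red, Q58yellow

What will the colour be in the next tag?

blue

For the colour, repeats red → yellow → blue: red, yellow, blue, red, yellow → blue.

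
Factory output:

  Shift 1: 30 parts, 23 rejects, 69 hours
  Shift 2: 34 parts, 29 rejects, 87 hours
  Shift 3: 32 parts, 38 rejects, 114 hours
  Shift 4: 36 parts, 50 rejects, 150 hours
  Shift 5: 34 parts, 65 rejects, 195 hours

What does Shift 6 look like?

Parts: alternating steps +4, −2, +4, −2, …; 30, 34, 32, 36, 34 → 38.
Rejects: differences are 6, 9, 12, … (increasing by 3 each time), so 23, 29, 38, 50, 65 → 83.
Hours goes 69, 87, 114, 150, 195 → 249 (always 3 × the rejects).
So the next line is 38 parts, 83 rejects, 249 hours.

38 parts, 83 rejects, 249 hours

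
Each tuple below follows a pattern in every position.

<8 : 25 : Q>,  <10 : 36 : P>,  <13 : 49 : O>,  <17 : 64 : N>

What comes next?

<22 : 81 : M>

First value goes 8, 10, 13, 17 → 22 (differences are 2, 3, 4, … (increasing by 1 each time)).
For the second value, perfect squares: 5², 6², 7², …: 25, 36, 49, 64 → 81.
Letter: Q, P, O, N → M (letters move back 1 place in the alphabet).
Combining the parts gives <22 : 81 : M>.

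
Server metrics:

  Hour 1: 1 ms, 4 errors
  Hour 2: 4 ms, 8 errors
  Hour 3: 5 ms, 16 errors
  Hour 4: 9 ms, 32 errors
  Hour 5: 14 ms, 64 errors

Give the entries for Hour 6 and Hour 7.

Ms: 1, 4, 5, 9, 14 → 23 → 37 (each term is the sum of the two before it).
Errors goes 4, 8, 16, 32, 64 → 128 → 256 (×2 each step).
Putting the parts together: 23 ms, 128 errors and then 37 ms, 256 errors.

23 ms, 128 errors; 37 ms, 256 errors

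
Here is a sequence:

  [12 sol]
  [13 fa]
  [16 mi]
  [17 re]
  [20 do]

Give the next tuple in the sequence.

First component: alternating steps +1, +3, +1, +3, …; 12, 13, 16, 17, 20 → 21.
For the note, runs backward through the solfège scale do→ti: sol, fa, mi, re, do → ti.
So the next tuple is [21 ti].

[21 ti]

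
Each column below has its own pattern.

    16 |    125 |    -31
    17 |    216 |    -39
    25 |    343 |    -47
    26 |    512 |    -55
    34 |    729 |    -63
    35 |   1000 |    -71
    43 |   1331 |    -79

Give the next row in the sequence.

First component: 16, 17, 25, 26, 34, 35, 43 → 44 (alternating steps +1, +8, +1, +8, …).
Second component: perfect cubes: 5³, 6³, 7³, …; 125, 216, 343, 512, 729, 1000, 1331 → 1728.
Third component: −8 each step, so -31, -39, -47, -55, -63, -71, -79 → -87.
So the next row is 44  1728  -87.

44  1728  -87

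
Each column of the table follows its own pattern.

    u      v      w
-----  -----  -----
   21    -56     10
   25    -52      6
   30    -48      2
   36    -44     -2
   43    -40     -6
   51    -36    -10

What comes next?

Column u: 21, 25, 30, 36, 43, 51 → 60 (differences are 4, 5, 6, … (increasing by 1 each time)).
Column v: +4 each step, so -56, -52, -48, -44, -40, -36 → -32.
For the column w, together with the column v always sums to -46: 10, 6, 2, -2, -6, -10 → -14.
So the next line is 60  -32  -14.

60  -32  -14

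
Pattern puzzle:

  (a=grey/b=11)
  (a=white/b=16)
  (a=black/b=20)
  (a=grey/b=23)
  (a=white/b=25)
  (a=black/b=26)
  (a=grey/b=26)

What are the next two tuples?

A: repeats grey → white → black; grey, white, black, grey, white, black, grey → white → black.
B — differences are 5, 4, 3, … (decreasing by 1 each time): 11, 16, 20, 23, 25, 26, 26 → 25 → 23.
Putting the parts together: (a=white/b=25) and then (a=black/b=23).

(a=white/b=25), (a=black/b=23)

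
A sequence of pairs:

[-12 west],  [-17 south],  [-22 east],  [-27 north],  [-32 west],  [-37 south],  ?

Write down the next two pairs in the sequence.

First entry: −5 each step; -12, -17, -22, -27, -32, -37 → -42 → -47.
Direction — repeats west → south → east → north: west, south, east, north, west, south → east → north.
So the next two pairs are [-42 east] and [-47 north].

[-42 east], [-47 north]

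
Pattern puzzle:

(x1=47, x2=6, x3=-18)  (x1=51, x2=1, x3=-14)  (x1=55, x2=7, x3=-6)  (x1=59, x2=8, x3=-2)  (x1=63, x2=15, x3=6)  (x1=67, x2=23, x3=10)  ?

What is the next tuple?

For the x1, +4 each step: 47, 51, 55, 59, 63, 67 → 71.
X2: 6, 1, 7, 8, 15, 23 → 38 (each term is the sum of the two before it).
X3: alternating steps +4, +8, +4, +8, …; -18, -14, -6, -2, 6, 10 → 18.
Putting it together: (x1=71, x2=38, x3=18).

(x1=71, x2=38, x3=18)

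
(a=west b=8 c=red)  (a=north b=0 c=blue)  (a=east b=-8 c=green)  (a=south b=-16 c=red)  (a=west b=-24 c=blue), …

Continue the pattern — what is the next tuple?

A: repeats west → north → east → south, so west, north, east, south, west → north.
B: 8, 0, -8, -16, -24 → -32 (−8 each step).
C: repeats red → blue → green, so red, blue, green, red, blue → green.
Combining the parts gives (a=north b=-32 c=green).

(a=north b=-32 c=green)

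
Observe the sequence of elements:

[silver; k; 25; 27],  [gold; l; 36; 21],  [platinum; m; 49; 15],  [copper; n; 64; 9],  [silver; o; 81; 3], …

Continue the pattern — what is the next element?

Metal: repeats silver → gold → platinum → copper, so silver, gold, platinum, copper, silver → gold.
Letter goes k, l, m, n, o → p (letters move forward 1 place in the alphabet).
Third part goes 25, 36, 49, 64, 81 → 100 (perfect squares: 5², 6², 7², …).
Fourth part — −6 each step: 27, 21, 15, 9, 3 → -3.
Putting it together: [gold; p; 100; -3].

[gold; p; 100; -3]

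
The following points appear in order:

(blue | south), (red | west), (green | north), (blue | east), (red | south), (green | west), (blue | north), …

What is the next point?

(red | east)

Colour goes blue, red, green, blue, red, green, blue → red (repeats blue → red → green).
For the direction, repeats south → west → north → east: south, west, north, east, south, west, north → east.
Combining the parts gives (red | east).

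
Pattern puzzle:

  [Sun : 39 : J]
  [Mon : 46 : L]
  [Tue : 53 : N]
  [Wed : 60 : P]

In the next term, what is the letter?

Day — runs through the weekdays Mon→Sun: Sun, Mon, Tue, Wed → Thu.
Second value: +7 each step; 39, 46, 53, 60 → 67.
Letter: letters move forward 2 places in the alphabet, so J, L, N, P → R.

R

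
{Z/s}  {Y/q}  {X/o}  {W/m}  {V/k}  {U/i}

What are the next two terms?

For the first letter, letters move back 1 place in the alphabet: Z, Y, X, W, V, U → T → S.
Second letter: s, q, o, m, k, i → g → e (letters move back 2 places in the alphabet).
So the next two terms are {T/g} and {S/e}.

{T/g}, {S/e}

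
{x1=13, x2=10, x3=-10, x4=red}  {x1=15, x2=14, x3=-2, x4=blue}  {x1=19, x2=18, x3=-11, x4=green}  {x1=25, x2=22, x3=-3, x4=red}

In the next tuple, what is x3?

X3: alternating steps +8, −9, +8, −9, …; -10, -2, -11, -3 → -12.

-12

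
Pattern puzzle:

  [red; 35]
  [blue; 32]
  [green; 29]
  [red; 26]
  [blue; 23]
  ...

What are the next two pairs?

Colour goes red, blue, green, red, blue → green → red (repeats red → blue → green).
Second component: −3 each step; 35, 32, 29, 26, 23 → 20 → 17.
Putting the parts together: [green; 20] and then [red; 17].

[green; 20], [red; 17]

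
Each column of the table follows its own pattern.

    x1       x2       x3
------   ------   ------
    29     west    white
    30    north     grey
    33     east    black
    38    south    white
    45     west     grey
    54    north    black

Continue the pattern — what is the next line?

65  east  white

Column x1: 29, 30, 33, 38, 45, 54 → 65 (differences are 1, 3, 5, … (increasing by 2 each time)).
For the column x2, repeats west → north → east → south: west, north, east, south, west, north → east.
Column x3 goes white, grey, black, white, grey, black → white (repeats white → grey → black).
So the next line is 65  east  white.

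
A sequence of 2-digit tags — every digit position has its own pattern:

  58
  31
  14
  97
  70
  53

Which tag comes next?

36

First digit: −2 each step, mod 10; 5, 3, 1, 9, 7, 5 → 3.
Second digit: +3 each step, mod 10, so 8, 1, 4, 7, 0, 3 → 6.
Combining the parts gives 36.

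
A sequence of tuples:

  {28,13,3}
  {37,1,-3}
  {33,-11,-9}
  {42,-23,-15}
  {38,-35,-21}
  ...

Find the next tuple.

First slot: alternating steps +9, −4, +9, −4, …, so 28, 37, 33, 42, 38 → 47.
Second slot goes 13, 1, -11, -23, -35 → -47 (−12 each step).
Third slot: −6 each step; 3, -3, -9, -15, -21 → -27.
So the next tuple is {47,-47,-27}.

{47,-47,-27}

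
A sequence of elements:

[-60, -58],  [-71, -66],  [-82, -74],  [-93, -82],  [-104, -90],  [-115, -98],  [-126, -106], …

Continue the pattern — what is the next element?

First entry goes -60, -71, -82, -93, -104, -115, -126 → -137 (−11 each step).
Second entry: −8 each step; -58, -66, -74, -82, -90, -98, -106 → -114.
Putting it together: [-137, -114].

[-137, -114]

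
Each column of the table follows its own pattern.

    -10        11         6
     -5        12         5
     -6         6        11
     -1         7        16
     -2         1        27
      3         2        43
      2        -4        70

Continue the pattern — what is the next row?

7  -3  113

First component: alternating steps +5, −1, +5, −1, …, so -10, -5, -6, -1, -2, 3, 2 → 7.
Second component: 11, 12, 6, 7, 1, 2, -4 → -3 (alternating steps +1, −6, +1, −6, …).
Third component goes 6, 5, 11, 16, 27, 43, 70 → 113 (each term is the sum of the two before it).
Putting it together: 7  -3  113.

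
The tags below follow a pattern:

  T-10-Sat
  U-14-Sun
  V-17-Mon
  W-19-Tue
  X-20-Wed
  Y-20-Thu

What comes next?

Z-19-Fri

Letter: letters move forward 1 place in the alphabet, so T, U, V, W, X, Y → Z.
Second component: differences are 4, 3, 2, … (decreasing by 1 each time); 10, 14, 17, 19, 20, 20 → 19.
Day goes Sat, Sun, Mon, Tue, Wed, Thu → Fri (runs through the weekdays Mon→Sun).
Combining the parts gives Z-19-Fri.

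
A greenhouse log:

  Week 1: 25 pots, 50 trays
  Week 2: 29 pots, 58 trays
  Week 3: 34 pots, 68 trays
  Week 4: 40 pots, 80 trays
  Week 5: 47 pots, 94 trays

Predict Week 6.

55 pots, 110 trays

Pots: differences are 4, 5, 6, … (increasing by 1 each time), so 25, 29, 34, 40, 47 → 55.
Trays goes 50, 58, 68, 80, 94 → 110 (always 2 × the pots).
Putting it together: 55 pots, 110 trays.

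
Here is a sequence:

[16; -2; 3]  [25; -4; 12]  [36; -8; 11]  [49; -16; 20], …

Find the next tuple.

[64; -32; 19]

For the first component, perfect squares: 4², 5², 6², …: 16, 25, 36, 49 → 64.
Second component: ×2 each step, so -2, -4, -8, -16 → -32.
Third component — alternating steps +9, −1, +9, −1, …: 3, 12, 11, 20 → 19.
So the next tuple is [64; -32; 19].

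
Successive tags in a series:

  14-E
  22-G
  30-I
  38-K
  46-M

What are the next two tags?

54-O then 62-Q

First component: +8 each step; 14, 22, 30, 38, 46 → 54 → 62.
Letter goes E, G, I, K, M → O → Q (letters move forward 2 places in the alphabet).
So the next two tags are 54-O and 62-Q.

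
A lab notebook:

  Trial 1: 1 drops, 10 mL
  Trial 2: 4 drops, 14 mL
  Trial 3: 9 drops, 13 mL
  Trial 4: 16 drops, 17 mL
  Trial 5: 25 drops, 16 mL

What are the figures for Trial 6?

36 drops, 20 mL

Drops: 1, 4, 9, 16, 25 → 36 (perfect squares: 1², 2², 3², …).
ML — alternating steps +4, −1, +4, −1, …: 10, 14, 13, 17, 16 → 20.
Putting it together: 36 drops, 20 mL.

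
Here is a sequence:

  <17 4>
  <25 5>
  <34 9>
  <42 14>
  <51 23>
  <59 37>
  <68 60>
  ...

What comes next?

First part: alternating steps +8, +9, +8, +9, …, so 17, 25, 34, 42, 51, 59, 68 → 76.
Second part — each term is the sum of the two before it: 4, 5, 9, 14, 23, 37, 60 → 97.
So the next term is <76 97>.

<76 97>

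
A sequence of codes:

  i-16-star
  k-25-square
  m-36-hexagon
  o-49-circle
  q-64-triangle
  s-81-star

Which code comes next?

Letter: i, k, m, o, q, s → u (letters move forward 2 places in the alphabet).
Second component: perfect squares: 4², 5², 6², …, so 16, 25, 36, 49, 64, 81 → 100.
Shape goes star, square, hexagon, circle, triangle, star → square (repeats star → square → hexagon → circle → triangle).
Combining the parts gives u-100-square.

u-100-square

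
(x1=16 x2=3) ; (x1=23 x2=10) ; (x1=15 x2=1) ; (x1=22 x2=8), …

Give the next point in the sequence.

X1: 16, 23, 15, 22 → 14 (alternating steps +7, −8, +7, −8, …).
X2 — alternating steps +7, −9, +7, −9, …: 3, 10, 1, 8 → -1.
Putting it together: (x1=14 x2=-1).

(x1=14 x2=-1)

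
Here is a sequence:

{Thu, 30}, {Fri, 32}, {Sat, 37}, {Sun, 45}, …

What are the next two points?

{Mon, 56}, {Tue, 70}

Day goes Thu, Fri, Sat, Sun → Mon → Tue (runs through the weekdays Mon→Sun).
Second slot: differences are 2, 5, 8, … (increasing by 3 each time); 30, 32, 37, 45 → 56 → 70.
So the next two points are {Mon, 56} and {Tue, 70}.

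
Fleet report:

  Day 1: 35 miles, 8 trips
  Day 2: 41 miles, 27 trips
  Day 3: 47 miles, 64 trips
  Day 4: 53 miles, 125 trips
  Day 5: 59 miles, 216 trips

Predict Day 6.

Miles: +6 each step, so 35, 41, 47, 53, 59 → 65.
Trips — perfect cubes: 2³, 3³, 4³, …: 8, 27, 64, 125, 216 → 343.
So the next line is 65 miles, 343 trips.

65 miles, 343 trips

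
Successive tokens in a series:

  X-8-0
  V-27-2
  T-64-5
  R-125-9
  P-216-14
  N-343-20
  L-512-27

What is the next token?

J-729-35

Letter goes X, V, T, R, P, N, L → J (letters move back 2 places in the alphabet).
For the second component, perfect cubes: 2³, 3³, 4³, …: 8, 27, 64, 125, 216, 343, 512 → 729.
Third component — differences are 2, 3, 4, … (increasing by 1 each time): 0, 2, 5, 9, 14, 20, 27 → 35.
Combining the parts gives J-729-35.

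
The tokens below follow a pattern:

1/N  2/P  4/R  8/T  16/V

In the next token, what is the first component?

For the first component, ×2 each step: 1, 2, 4, 8, 16 → 32.
Letter — letters move forward 2 places in the alphabet: N, P, R, T, V → X.

32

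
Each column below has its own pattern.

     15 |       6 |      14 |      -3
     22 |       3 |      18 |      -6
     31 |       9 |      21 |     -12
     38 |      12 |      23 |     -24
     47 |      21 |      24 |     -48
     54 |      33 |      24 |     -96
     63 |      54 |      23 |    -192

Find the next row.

First component goes 15, 22, 31, 38, 47, 54, 63 → 70 (alternating steps +7, +9, +7, +9, …).
For the second component, each term is the sum of the two before it: 6, 3, 9, 12, 21, 33, 54 → 87.
Third component: differences are 4, 3, 2, … (decreasing by 1 each time); 14, 18, 21, 23, 24, 24, 23 → 21.
Fourth component — ×2 each step: -3, -6, -12, -24, -48, -96, -192 → -384.
Combining the parts gives 70  87  21  -384.

70  87  21  -384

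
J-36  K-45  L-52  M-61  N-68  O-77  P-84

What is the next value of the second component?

93

Second component: 36, 45, 52, 61, 68, 77, 84 → 93 (alternating steps +9, +7, +9, +7, …).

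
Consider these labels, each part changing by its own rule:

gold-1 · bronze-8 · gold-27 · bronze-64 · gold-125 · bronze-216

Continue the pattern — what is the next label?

For the rank, alternates gold ↔ bronze: gold, bronze, gold, bronze, gold, bronze → gold.
For the second component, perfect cubes: 1³, 2³, 3³, …: 1, 8, 27, 64, 125, 216 → 343.
Combining the parts gives gold-343.

gold-343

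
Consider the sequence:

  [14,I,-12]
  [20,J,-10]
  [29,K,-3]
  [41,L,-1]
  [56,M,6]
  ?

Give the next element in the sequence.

First component — differences are 6, 9, 12, … (increasing by 3 each time): 14, 20, 29, 41, 56 → 74.
Letter: letters move forward 1 place in the alphabet; I, J, K, L, M → N.
Third component: -12, -10, -3, -1, 6 → 8 (alternating steps +2, +7, +2, +7, …).
So the next element is [74,N,8].

[74,N,8]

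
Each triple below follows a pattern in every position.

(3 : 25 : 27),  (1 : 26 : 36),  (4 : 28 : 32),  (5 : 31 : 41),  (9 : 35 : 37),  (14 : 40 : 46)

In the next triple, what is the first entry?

23

First entry — each term is the sum of the two before it: 3, 1, 4, 5, 9, 14 → 23.
Second entry: differences are 1, 2, 3, … (increasing by 1 each time), so 25, 26, 28, 31, 35, 40 → 46.
Third entry: 27, 36, 32, 41, 37, 46 → 42 (alternating steps +9, −4, +9, −4, …).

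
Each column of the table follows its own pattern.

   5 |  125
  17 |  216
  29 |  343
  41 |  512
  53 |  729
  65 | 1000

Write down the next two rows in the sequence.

First component goes 5, 17, 29, 41, 53, 65 → 77 → 89 (+12 each step).
Second component: perfect cubes: 5³, 6³, 7³, …, so 125, 216, 343, 512, 729, 1000 → 1331 → 1728.
So the next two rows are 77  1331 and 89  1728.

77  1331; 89  1728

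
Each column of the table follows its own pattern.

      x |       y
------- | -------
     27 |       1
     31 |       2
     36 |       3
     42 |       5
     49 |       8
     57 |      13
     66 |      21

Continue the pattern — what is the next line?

76  34

Column x: differences are 4, 5, 6, … (increasing by 1 each time); 27, 31, 36, 42, 49, 57, 66 → 76.
Column y: each term is the sum of the two before it; 1, 2, 3, 5, 8, 13, 21 → 34.
So the next line is 76  34.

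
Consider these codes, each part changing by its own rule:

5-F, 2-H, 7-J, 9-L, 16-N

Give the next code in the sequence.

25-P

For the first component, each term is the sum of the two before it: 5, 2, 7, 9, 16 → 25.
Letter goes F, H, J, L, N → P (letters move forward 2 places in the alphabet).
Combining the parts gives 25-P.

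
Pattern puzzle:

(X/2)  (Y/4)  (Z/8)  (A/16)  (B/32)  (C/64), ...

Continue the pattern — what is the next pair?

(D/128)

Letter: letters move forward 1 place in the alphabet, wrapping Z→A, so X, Y, Z, A, B, C → D.
Second component: ×2 each step; 2, 4, 8, 16, 32, 64 → 128.
Putting it together: (D/128).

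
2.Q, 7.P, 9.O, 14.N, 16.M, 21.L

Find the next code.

First component — alternating steps +5, +2, +5, +2, …: 2, 7, 9, 14, 16, 21 → 23.
Letter: letters move back 1 place in the alphabet; Q, P, O, N, M, L → K.
Putting it together: 23.K.

23.K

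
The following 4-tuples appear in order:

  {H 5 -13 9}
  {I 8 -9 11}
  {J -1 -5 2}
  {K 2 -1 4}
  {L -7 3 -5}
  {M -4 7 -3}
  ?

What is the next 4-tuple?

Letter goes H, I, J, K, L, M → N (letters move forward 1 place in the alphabet).
Second coordinate: alternating steps +3, −9, +3, −9, …, so 5, 8, -1, 2, -7, -4 → -13.
Third coordinate: +4 each step, so -13, -9, -5, -1, 3, 7 → 11.
Fourth coordinate: alternating steps +2, −9, +2, −9, …; 9, 11, 2, 4, -5, -3 → -12.
Combining the parts gives {N -13 11 -12}.

{N -13 11 -12}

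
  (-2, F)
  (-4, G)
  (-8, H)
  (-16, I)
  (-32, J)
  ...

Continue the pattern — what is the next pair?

First coordinate goes -2, -4, -8, -16, -32 → -64 (×2 each step).
Letter goes F, G, H, I, J → K (letters move forward 1 place in the alphabet).
Putting it together: (-64, K).

(-64, K)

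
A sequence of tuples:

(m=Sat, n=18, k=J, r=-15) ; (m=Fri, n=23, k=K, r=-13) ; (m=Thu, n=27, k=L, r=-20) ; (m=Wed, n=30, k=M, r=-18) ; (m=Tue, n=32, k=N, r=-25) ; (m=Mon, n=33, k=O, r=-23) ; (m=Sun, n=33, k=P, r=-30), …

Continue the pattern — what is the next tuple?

M: Sat, Fri, Thu, Wed, Tue, Mon, Sun → Sat (runs backward through the weekdays Mon→Sun).
N goes 18, 23, 27, 30, 32, 33, 33 → 32 (differences are 5, 4, 3, … (decreasing by 1 each time)).
K goes J, K, L, M, N, O, P → Q (letters move forward 1 place in the alphabet).
R: alternating steps +2, −7, +2, −7, …, so -15, -13, -20, -18, -25, -23, -30 → -28.
Putting it together: (m=Sat, n=32, k=Q, r=-28).

(m=Sat, n=32, k=Q, r=-28)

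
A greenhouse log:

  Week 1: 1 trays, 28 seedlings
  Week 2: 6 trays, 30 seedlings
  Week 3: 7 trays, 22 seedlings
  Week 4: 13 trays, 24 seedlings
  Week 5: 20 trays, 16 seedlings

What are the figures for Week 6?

33 trays, 18 seedlings

Trays: each term is the sum of the two before it; 1, 6, 7, 13, 20 → 33.
Seedlings: alternating steps +2, −8, +2, −8, …, so 28, 30, 22, 24, 16 → 18.
Putting it together: 33 trays, 18 seedlings.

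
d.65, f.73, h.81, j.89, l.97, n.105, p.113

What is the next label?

r.121

Letter: letters move forward 2 places in the alphabet, so d, f, h, j, l, n, p → r.
Second component — +8 each step: 65, 73, 81, 89, 97, 105, 113 → 121.
So the next label is r.121.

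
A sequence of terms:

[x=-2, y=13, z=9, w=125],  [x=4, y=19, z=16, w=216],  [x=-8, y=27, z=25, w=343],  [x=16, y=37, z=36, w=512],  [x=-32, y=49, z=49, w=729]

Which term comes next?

X — ×(-2) each step: -2, 4, -8, 16, -32 → 64.
Y goes 13, 19, 27, 37, 49 → 63 (differences are 6, 8, 10, … (increasing by 2 each time)).
Z: perfect squares: 3², 4², 5², …, so 9, 16, 25, 36, 49 → 64.
W: perfect cubes: 5³, 6³, 7³, …, so 125, 216, 343, 512, 729 → 1000.
So the next term is [x=64, y=63, z=64, w=1000].

[x=64, y=63, z=64, w=1000]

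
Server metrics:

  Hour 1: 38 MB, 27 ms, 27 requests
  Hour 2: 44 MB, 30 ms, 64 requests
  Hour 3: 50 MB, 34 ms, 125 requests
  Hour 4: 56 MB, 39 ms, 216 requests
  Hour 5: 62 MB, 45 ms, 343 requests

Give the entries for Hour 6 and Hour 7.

68 MB, 52 ms, 512 requests; 74 MB, 60 ms, 729 requests

MB: +6 each step, so 38, 44, 50, 56, 62 → 68 → 74.
Ms: differences are 3, 4, 5, … (increasing by 1 each time), so 27, 30, 34, 39, 45 → 52 → 60.
Requests — perfect cubes: 3³, 4³, 5³, …: 27, 64, 125, 216, 343 → 512 → 729.
So the next two rows are 68 MB, 52 ms, 512 requests and 74 MB, 60 ms, 729 requests.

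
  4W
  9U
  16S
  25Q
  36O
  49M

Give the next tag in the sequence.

First component: 4, 9, 16, 25, 36, 49 → 64 (perfect squares: 2², 3², 4², …).
Letter goes W, U, S, Q, O, M → K (letters move back 2 places in the alphabet).
Combining the parts gives 64K.

64K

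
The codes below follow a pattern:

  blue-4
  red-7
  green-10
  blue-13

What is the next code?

Colour: repeats blue → red → green; blue, red, green, blue → red.
For the second component, +3 each step: 4, 7, 10, 13 → 16.
Combining the parts gives red-16.

red-16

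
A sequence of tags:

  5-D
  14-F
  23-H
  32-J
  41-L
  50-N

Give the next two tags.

First component: +9 each step, so 5, 14, 23, 32, 41, 50 → 59 → 68.
Letter: letters move forward 2 places in the alphabet, so D, F, H, J, L, N → P → R.
Putting the parts together: 59-P and then 68-R.

59-P, 68-R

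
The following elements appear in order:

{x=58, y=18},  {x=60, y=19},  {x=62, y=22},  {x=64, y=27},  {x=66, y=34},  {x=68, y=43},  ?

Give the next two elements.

For the x, +2 each step: 58, 60, 62, 64, 66, 68 → 70 → 72.
Y: 18, 19, 22, 27, 34, 43 → 54 → 67 (differences are 1, 3, 5, … (increasing by 2 each time)).
Putting the parts together: {x=70, y=54} and then {x=72, y=67}.

{x=70, y=54}, {x=72, y=67}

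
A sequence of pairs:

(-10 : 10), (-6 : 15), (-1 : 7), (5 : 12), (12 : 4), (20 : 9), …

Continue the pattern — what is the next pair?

(29 : 1)

First part: -10, -6, -1, 5, 12, 20 → 29 (differences are 4, 5, 6, … (increasing by 1 each time)).
Second part: alternating steps +5, −8, +5, −8, …; 10, 15, 7, 12, 4, 9 → 1.
Putting it together: (29 : 1).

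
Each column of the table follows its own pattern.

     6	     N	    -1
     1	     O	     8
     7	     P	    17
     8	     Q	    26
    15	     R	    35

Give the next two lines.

23  S  44; 38  T  53

For the first component, each term is the sum of the two before it: 6, 1, 7, 8, 15 → 23 → 38.
For the letter, letters move forward 1 place in the alphabet: N, O, P, Q, R → S → T.
Third component: +9 each step, so -1, 8, 17, 26, 35 → 44 → 53.
Putting the parts together: 23  S  44 and then 38  T  53.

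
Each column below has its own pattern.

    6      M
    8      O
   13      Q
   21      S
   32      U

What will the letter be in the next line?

First component — differences are 2, 5, 8, … (increasing by 3 each time): 6, 8, 13, 21, 32 → 46.
Letter — letters move forward 2 places in the alphabet: M, O, Q, S, U → W.

W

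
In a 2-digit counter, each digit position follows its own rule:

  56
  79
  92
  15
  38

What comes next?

51

First digit: +2 each step, mod 10, so 5, 7, 9, 1, 3 → 5.
Second digit: +3 each step, mod 10, so 6, 9, 2, 5, 8 → 1.
So the next token is 51.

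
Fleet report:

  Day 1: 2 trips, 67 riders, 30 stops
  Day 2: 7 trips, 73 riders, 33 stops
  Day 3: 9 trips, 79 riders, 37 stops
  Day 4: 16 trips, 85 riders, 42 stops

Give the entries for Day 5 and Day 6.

Trips goes 2, 7, 9, 16 → 25 → 41 (each term is the sum of the two before it).
Riders: +6 each step; 67, 73, 79, 85 → 91 → 97.
For the stops, differences are 3, 4, 5, … (increasing by 1 each time): 30, 33, 37, 42 → 48 → 55.
Putting the parts together: 25 trips, 91 riders, 48 stops and then 41 trips, 97 riders, 55 stops.

25 trips, 91 riders, 48 stops; 41 trips, 97 riders, 55 stops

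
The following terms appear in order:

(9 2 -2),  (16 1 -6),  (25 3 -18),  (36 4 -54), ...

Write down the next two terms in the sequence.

First component: perfect squares: 3², 4², 5², …; 9, 16, 25, 36 → 49 → 64.
Second component: each term is the sum of the two before it; 2, 1, 3, 4 → 7 → 11.
Third component goes -2, -6, -18, -54 → -162 → -486 (×3 each step).
Putting the parts together: (49 7 -162) and then (64 11 -486).

(49 7 -162), (64 11 -486)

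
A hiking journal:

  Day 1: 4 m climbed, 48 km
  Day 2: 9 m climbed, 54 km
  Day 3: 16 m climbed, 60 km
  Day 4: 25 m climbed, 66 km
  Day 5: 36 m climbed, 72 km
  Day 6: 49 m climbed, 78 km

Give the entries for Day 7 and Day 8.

64 m climbed, 84 km; 81 m climbed, 90 km

For the m climbed, perfect squares: 2², 3², 4², …: 4, 9, 16, 25, 36, 49 → 64 → 81.
For the km, +6 each step: 48, 54, 60, 66, 72, 78 → 84 → 90.
Putting the parts together: 64 m climbed, 84 km and then 81 m climbed, 90 km.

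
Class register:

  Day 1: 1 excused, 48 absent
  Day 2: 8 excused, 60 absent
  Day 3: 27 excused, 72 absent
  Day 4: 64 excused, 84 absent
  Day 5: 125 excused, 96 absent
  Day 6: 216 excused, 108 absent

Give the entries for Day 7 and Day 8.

343 excused, 120 absent; 512 excused, 132 absent

Excused — perfect cubes: 1³, 2³, 3³, …: 1, 8, 27, 64, 125, 216 → 343 → 512.
Absent — +12 each step: 48, 60, 72, 84, 96, 108 → 120 → 132.
So the next two rows are 343 excused, 120 absent and 512 excused, 132 absent.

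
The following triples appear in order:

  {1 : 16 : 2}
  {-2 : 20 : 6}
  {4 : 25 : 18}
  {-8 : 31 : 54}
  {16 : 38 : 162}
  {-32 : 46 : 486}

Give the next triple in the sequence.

{64 : 55 : 1458}

For the first component, ×(-2) each step: 1, -2, 4, -8, 16, -32 → 64.
Second component: differences are 4, 5, 6, … (increasing by 1 each time), so 16, 20, 25, 31, 38, 46 → 55.
Third component: ×3 each step, so 2, 6, 18, 54, 162, 486 → 1458.
Combining the parts gives {64 : 55 : 1458}.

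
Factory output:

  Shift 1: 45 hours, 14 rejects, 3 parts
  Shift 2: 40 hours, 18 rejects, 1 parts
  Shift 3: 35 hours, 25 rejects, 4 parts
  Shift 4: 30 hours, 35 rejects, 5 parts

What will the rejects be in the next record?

For the rejects, differences are 4, 7, 10, … (increasing by 3 each time): 14, 18, 25, 35 → 48.

48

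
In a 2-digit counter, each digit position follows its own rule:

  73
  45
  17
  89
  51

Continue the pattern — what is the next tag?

First digit: −3 each step, mod 10; 7, 4, 1, 8, 5 → 2.
Second digit: 3, 5, 7, 9, 1 → 3 (+2 each step, mod 10).
Combining the parts gives 23.

23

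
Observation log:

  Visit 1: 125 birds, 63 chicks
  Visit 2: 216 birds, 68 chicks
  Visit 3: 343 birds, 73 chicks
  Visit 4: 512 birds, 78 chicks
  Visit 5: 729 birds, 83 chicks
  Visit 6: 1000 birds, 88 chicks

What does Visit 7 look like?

1331 birds, 93 chicks

For the birds, perfect cubes: 5³, 6³, 7³, …: 125, 216, 343, 512, 729, 1000 → 1331.
Chicks: +5 each step, so 63, 68, 73, 78, 83, 88 → 93.
So the next row is 1331 birds, 93 chicks.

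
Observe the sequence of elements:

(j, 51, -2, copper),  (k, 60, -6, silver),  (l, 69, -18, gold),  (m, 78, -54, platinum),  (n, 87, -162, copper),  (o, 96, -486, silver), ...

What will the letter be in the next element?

p

Letter: letters move forward 1 place in the alphabet; j, k, l, m, n, o → p.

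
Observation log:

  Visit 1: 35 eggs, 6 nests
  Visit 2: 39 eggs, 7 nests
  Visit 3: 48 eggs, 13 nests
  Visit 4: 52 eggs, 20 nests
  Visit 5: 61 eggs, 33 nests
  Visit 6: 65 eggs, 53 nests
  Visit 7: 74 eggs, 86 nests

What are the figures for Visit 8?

Eggs: alternating steps +4, +9, +4, +9, …, so 35, 39, 48, 52, 61, 65, 74 → 78.
Nests: 6, 7, 13, 20, 33, 53, 86 → 139 (each term is the sum of the two before it).
Combining the parts gives 78 eggs, 139 nests.

78 eggs, 139 nests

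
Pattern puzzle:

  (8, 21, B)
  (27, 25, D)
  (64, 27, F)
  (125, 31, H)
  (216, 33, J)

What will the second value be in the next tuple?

Second value: alternating steps +4, +2, +4, +2, …, so 21, 25, 27, 31, 33 → 37.

37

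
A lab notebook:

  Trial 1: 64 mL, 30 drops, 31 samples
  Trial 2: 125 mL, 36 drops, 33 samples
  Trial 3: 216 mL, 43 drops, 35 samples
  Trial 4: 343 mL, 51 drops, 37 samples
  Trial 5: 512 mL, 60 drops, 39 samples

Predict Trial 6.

ML goes 64, 125, 216, 343, 512 → 729 (perfect cubes: 4³, 5³, 6³, …).
Drops: 30, 36, 43, 51, 60 → 70 (differences are 6, 7, 8, … (increasing by 1 each time)).
Samples — +2 each step: 31, 33, 35, 37, 39 → 41.
Combining the parts gives 729 mL, 70 drops, 41 samples.

729 mL, 70 drops, 41 samples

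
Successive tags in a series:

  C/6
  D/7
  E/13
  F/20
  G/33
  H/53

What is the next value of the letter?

Letter: letters move forward 1 place in the alphabet, so C, D, E, F, G, H → I.

I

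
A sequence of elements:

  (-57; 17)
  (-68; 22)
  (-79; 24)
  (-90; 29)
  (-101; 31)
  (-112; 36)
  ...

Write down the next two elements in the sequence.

(-123; 38), (-134; 43)

For the first part, −11 each step: -57, -68, -79, -90, -101, -112 → -123 → -134.
Second part: alternating steps +5, +2, +5, +2, …, so 17, 22, 24, 29, 31, 36 → 38 → 43.
So the next two elements are (-123; 38) and (-134; 43).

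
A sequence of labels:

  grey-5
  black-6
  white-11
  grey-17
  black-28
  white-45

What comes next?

grey-73

Shade: repeats grey → black → white, so grey, black, white, grey, black, white → grey.
Second component: each term is the sum of the two before it, so 5, 6, 11, 17, 28, 45 → 73.
So the next label is grey-73.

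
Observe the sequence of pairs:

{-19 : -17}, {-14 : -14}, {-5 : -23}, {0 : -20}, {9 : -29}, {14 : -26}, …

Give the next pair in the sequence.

{23 : -35}

First component: -19, -14, -5, 0, 9, 14 → 23 (alternating steps +5, +9, +5, +9, …).
Second component — alternating steps +3, −9, +3, −9, …: -17, -14, -23, -20, -29, -26 → -35.
So the next pair is {23 : -35}.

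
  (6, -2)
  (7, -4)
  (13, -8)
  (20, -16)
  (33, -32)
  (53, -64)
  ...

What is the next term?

First entry — each term is the sum of the two before it: 6, 7, 13, 20, 33, 53 → 86.
Second entry: -2, -4, -8, -16, -32, -64 → -128 (×2 each step).
Putting it together: (86, -128).

(86, -128)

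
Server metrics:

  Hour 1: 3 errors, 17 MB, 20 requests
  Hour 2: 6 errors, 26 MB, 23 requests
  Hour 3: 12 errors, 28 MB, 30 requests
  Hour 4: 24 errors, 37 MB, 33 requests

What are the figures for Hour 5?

Errors goes 3, 6, 12, 24 → 48 (×2 each step).
MB: alternating steps +9, +2, +9, +2, …; 17, 26, 28, 37 → 39.
Requests: alternating steps +3, +7, +3, +7, …, so 20, 23, 30, 33 → 40.
Combining the parts gives 48 errors, 39 MB, 40 requests.

48 errors, 39 MB, 40 requests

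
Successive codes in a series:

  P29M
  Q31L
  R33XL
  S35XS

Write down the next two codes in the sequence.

T37S, U39M

Letter — letters move forward 1 place in the alphabet: P, Q, R, S → T → U.
Second component: +2 each step, so 29, 31, 33, 35 → 37 → 39.
Size — runs through clothing sizes XS→XL: M, L, XL, XS → S → M.
Putting the parts together: T37S and then U39M.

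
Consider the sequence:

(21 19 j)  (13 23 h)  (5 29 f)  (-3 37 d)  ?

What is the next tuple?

(-11 47 b)

First coordinate — −8 each step: 21, 13, 5, -3 → -11.
Second coordinate: differences are 4, 6, 8, … (increasing by 2 each time), so 19, 23, 29, 37 → 47.
Letter goes j, h, f, d → b (letters move back 2 places in the alphabet).
Combining the parts gives (-11 47 b).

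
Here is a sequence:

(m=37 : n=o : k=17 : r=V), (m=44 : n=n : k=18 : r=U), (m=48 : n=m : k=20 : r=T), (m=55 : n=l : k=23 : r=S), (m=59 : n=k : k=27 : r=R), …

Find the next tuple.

(m=66 : n=j : k=32 : r=Q)

M goes 37, 44, 48, 55, 59 → 66 (alternating steps +7, +4, +7, +4, …).
N — letters move back 1 place in the alphabet: o, n, m, l, k → j.
K — differences are 1, 2, 3, … (increasing by 1 each time): 17, 18, 20, 23, 27 → 32.
R — letters move back 1 place in the alphabet: V, U, T, S, R → Q.
Putting it together: (m=66 : n=j : k=32 : r=Q).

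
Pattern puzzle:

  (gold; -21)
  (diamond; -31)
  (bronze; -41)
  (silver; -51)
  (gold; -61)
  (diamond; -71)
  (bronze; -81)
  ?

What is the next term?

(silver; -91)

Rank: repeats gold → diamond → bronze → silver, so gold, diamond, bronze, silver, gold, diamond, bronze → silver.
For the second slot, −10 each step: -21, -31, -41, -51, -61, -71, -81 → -91.
Combining the parts gives (silver; -91).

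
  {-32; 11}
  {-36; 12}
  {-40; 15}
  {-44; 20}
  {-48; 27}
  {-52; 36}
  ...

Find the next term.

First value: -32, -36, -40, -44, -48, -52 → -56 (−4 each step).
Second value goes 11, 12, 15, 20, 27, 36 → 47 (differences are 1, 3, 5, … (increasing by 2 each time)).
Putting it together: {-56; 47}.

{-56; 47}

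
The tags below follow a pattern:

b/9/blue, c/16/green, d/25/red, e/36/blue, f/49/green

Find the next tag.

g/64/red

Letter: b, c, d, e, f → g (letters move forward 1 place in the alphabet).
Second component: perfect squares: 3², 4², 5², …, so 9, 16, 25, 36, 49 → 64.
Colour — repeats blue → green → red: blue, green, red, blue, green → red.
Combining the parts gives g/64/red.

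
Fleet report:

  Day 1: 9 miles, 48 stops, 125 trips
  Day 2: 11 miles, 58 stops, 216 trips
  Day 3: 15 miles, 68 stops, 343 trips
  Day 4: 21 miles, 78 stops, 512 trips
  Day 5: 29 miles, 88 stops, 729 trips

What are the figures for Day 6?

39 miles, 98 stops, 1000 trips

Miles: differences are 2, 4, 6, … (increasing by 2 each time); 9, 11, 15, 21, 29 → 39.
Stops — +10 each step: 48, 58, 68, 78, 88 → 98.
For the trips, perfect cubes: 5³, 6³, 7³, …: 125, 216, 343, 512, 729 → 1000.
So the next row is 39 miles, 98 stops, 1000 trips.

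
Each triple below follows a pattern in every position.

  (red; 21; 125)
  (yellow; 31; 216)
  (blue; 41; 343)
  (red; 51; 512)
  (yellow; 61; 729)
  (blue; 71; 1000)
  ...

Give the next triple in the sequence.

(red; 81; 1331)

Colour — repeats red → yellow → blue: red, yellow, blue, red, yellow, blue → red.
Second coordinate — +10 each step: 21, 31, 41, 51, 61, 71 → 81.
Third coordinate goes 125, 216, 343, 512, 729, 1000 → 1331 (perfect cubes: 5³, 6³, 7³, …).
Combining the parts gives (red; 81; 1331).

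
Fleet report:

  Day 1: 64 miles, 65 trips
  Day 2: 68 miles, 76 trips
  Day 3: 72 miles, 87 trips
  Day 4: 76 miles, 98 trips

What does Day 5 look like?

80 miles, 109 trips

Miles — +4 each step: 64, 68, 72, 76 → 80.
Trips goes 65, 76, 87, 98 → 109 (+11 each step).
Putting it together: 80 miles, 109 trips.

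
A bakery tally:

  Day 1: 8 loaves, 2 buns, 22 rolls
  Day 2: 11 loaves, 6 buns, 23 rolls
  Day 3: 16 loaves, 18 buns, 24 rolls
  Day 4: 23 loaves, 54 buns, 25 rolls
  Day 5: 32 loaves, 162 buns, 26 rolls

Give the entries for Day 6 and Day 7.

43 loaves, 486 buns, 27 rolls; 56 loaves, 1458 buns, 28 rolls

Loaves: 8, 11, 16, 23, 32 → 43 → 56 (differences are 3, 5, 7, … (increasing by 2 each time)).
Buns: 2, 6, 18, 54, 162 → 486 → 1458 (×3 each step).
Rolls: 22, 23, 24, 25, 26 → 27 → 28 (+1 each step).
So the next two records are 43 loaves, 486 buns, 27 rolls and 56 loaves, 1458 buns, 28 rolls.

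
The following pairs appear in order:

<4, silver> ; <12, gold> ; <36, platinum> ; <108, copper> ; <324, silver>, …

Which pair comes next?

<972, gold>

First entry: ×3 each step; 4, 12, 36, 108, 324 → 972.
For the metal, repeats silver → gold → platinum → copper: silver, gold, platinum, copper, silver → gold.
Combining the parts gives <972, gold>.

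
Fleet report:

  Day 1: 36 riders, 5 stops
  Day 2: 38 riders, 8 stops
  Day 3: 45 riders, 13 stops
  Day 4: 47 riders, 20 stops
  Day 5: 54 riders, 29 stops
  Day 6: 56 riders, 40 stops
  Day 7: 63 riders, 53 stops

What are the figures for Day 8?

65 riders, 68 stops

Riders: 36, 38, 45, 47, 54, 56, 63 → 65 (alternating steps +2, +7, +2, +7, …).
Stops — differences are 3, 5, 7, … (increasing by 2 each time): 5, 8, 13, 20, 29, 40, 53 → 68.
So the next line is 65 riders, 68 stops.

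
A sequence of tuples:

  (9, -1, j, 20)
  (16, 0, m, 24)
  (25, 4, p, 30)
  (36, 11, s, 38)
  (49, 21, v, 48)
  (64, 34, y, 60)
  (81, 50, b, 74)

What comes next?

First slot — perfect squares: 3², 4², 5², …: 9, 16, 25, 36, 49, 64, 81 → 100.
Second slot: differences are 1, 4, 7, … (increasing by 3 each time); -1, 0, 4, 11, 21, 34, 50 → 69.
For the letter, letters move forward 3 places in the alphabet, wrapping Z→A: j, m, p, s, v, y, b → e.
Fourth slot goes 20, 24, 30, 38, 48, 60, 74 → 90 (differences are 4, 6, 8, … (increasing by 2 each time)).
Combining the parts gives (100, 69, e, 90).

(100, 69, e, 90)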